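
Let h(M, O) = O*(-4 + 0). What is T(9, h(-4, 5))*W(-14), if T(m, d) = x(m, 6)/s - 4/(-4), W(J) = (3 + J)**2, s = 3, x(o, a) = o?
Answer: 484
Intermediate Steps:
h(M, O) = -4*O (h(M, O) = O*(-4) = -4*O)
T(m, d) = 1 + m/3 (T(m, d) = m/3 - 4/(-4) = m*(1/3) - 4*(-1/4) = m/3 + 1 = 1 + m/3)
T(9, h(-4, 5))*W(-14) = (1 + (1/3)*9)*(3 - 14)**2 = (1 + 3)*(-11)**2 = 4*121 = 484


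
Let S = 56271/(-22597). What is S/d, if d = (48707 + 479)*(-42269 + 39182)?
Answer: 18757/1143688267218 ≈ 1.6400e-8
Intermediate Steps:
S = -56271/22597 (S = 56271*(-1/22597) = -56271/22597 ≈ -2.4902)
d = -151837182 (d = 49186*(-3087) = -151837182)
S/d = -56271/22597/(-151837182) = -56271/22597*(-1/151837182) = 18757/1143688267218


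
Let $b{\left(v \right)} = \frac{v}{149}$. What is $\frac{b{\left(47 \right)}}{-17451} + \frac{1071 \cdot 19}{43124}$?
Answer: $\frac{52909422623}{112130981676} \approx 0.47185$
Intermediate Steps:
$b{\left(v \right)} = \frac{v}{149}$ ($b{\left(v \right)} = v \frac{1}{149} = \frac{v}{149}$)
$\frac{b{\left(47 \right)}}{-17451} + \frac{1071 \cdot 19}{43124} = \frac{\frac{1}{149} \cdot 47}{-17451} + \frac{1071 \cdot 19}{43124} = \frac{47}{149} \left(- \frac{1}{17451}\right) + 20349 \cdot \frac{1}{43124} = - \frac{47}{2600199} + \frac{20349}{43124} = \frac{52909422623}{112130981676}$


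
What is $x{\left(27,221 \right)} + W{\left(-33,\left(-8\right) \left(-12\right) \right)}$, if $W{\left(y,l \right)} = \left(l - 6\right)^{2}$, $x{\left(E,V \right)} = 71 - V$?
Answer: $7950$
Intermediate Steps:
$W{\left(y,l \right)} = \left(-6 + l\right)^{2}$
$x{\left(27,221 \right)} + W{\left(-33,\left(-8\right) \left(-12\right) \right)} = \left(71 - 221\right) + \left(-6 - -96\right)^{2} = \left(71 - 221\right) + \left(-6 + 96\right)^{2} = -150 + 90^{2} = -150 + 8100 = 7950$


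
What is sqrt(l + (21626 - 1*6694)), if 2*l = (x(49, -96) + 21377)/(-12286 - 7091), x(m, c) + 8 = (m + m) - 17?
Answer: sqrt(622920253767)/6459 ≈ 122.19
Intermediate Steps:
x(m, c) = -25 + 2*m (x(m, c) = -8 + ((m + m) - 17) = -8 + (2*m - 17) = -8 + (-17 + 2*m) = -25 + 2*m)
l = -3575/6459 (l = (((-25 + 2*49) + 21377)/(-12286 - 7091))/2 = (((-25 + 98) + 21377)/(-19377))/2 = ((73 + 21377)*(-1/19377))/2 = (21450*(-1/19377))/2 = (1/2)*(-7150/6459) = -3575/6459 ≈ -0.55349)
sqrt(l + (21626 - 1*6694)) = sqrt(-3575/6459 + (21626 - 1*6694)) = sqrt(-3575/6459 + (21626 - 6694)) = sqrt(-3575/6459 + 14932) = sqrt(96442213/6459) = sqrt(622920253767)/6459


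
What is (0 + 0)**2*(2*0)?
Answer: 0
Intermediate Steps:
(0 + 0)**2*(2*0) = 0**2*0 = 0*0 = 0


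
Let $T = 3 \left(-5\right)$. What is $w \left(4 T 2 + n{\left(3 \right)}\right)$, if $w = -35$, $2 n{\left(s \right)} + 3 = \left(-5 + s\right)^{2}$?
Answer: $\frac{8365}{2} \approx 4182.5$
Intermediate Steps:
$n{\left(s \right)} = - \frac{3}{2} + \frac{\left(-5 + s\right)^{2}}{2}$
$T = -15$
$w \left(4 T 2 + n{\left(3 \right)}\right) = - 35 \left(4 \left(\left(-15\right) 2\right) - \left(\frac{3}{2} - \frac{\left(-5 + 3\right)^{2}}{2}\right)\right) = - 35 \left(4 \left(-30\right) - \left(\frac{3}{2} - \frac{\left(-2\right)^{2}}{2}\right)\right) = - 35 \left(-120 + \left(- \frac{3}{2} + \frac{1}{2} \cdot 4\right)\right) = - 35 \left(-120 + \left(- \frac{3}{2} + 2\right)\right) = - 35 \left(-120 + \frac{1}{2}\right) = \left(-35\right) \left(- \frac{239}{2}\right) = \frac{8365}{2}$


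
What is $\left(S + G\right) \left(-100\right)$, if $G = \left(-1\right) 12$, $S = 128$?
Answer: $-11600$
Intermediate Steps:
$G = -12$
$\left(S + G\right) \left(-100\right) = \left(128 - 12\right) \left(-100\right) = 116 \left(-100\right) = -11600$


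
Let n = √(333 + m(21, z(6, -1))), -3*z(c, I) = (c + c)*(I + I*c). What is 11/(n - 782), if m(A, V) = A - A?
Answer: -8602/611191 - 33*√37/611191 ≈ -0.014403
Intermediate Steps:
z(c, I) = -2*c*(I + I*c)/3 (z(c, I) = -(c + c)*(I + I*c)/3 = -2*c*(I + I*c)/3)
m(A, V) = 0
n = 3*√37 (n = √(333 + 0) = √333 = 3*√37 ≈ 18.248)
11/(n - 782) = 11/(3*√37 - 782) = 11/(-782 + 3*√37)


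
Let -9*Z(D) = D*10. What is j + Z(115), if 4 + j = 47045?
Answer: 422219/9 ≈ 46913.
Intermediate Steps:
j = 47041 (j = -4 + 47045 = 47041)
Z(D) = -10*D/9 (Z(D) = -D*10/9 = -10*D/9)
j + Z(115) = 47041 - 10/9*115 = 47041 - 1150/9 = 422219/9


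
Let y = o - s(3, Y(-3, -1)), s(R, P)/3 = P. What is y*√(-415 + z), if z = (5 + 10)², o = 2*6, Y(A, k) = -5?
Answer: 27*I*√190 ≈ 372.17*I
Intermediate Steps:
s(R, P) = 3*P
o = 12
y = 27 (y = 12 - 3*(-5) = 12 - 1*(-15) = 12 + 15 = 27)
z = 225 (z = 15² = 225)
y*√(-415 + z) = 27*√(-415 + 225) = 27*√(-190) = 27*(I*√190) = 27*I*√190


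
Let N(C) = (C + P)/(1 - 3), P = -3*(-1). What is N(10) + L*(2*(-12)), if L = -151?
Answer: 7235/2 ≈ 3617.5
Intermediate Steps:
P = 3
N(C) = -3/2 - C/2 (N(C) = (C + 3)/(1 - 3) = (3 + C)/(-2) = (3 + C)*(-½) = -3/2 - C/2)
N(10) + L*(2*(-12)) = (-3/2 - ½*10) - 302*(-12) = (-3/2 - 5) - 151*(-24) = -13/2 + 3624 = 7235/2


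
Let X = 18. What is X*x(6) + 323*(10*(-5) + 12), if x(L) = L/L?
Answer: -12256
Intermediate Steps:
x(L) = 1
X*x(6) + 323*(10*(-5) + 12) = 18*1 + 323*(10*(-5) + 12) = 18 + 323*(-50 + 12) = 18 + 323*(-38) = 18 - 12274 = -12256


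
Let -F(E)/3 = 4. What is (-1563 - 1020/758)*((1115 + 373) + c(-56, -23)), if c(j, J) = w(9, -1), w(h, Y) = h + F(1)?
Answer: -880437195/379 ≈ -2.3231e+6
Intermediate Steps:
F(E) = -12 (F(E) = -3*4 = -12)
w(h, Y) = -12 + h (w(h, Y) = h - 12 = -12 + h)
c(j, J) = -3 (c(j, J) = -12 + 9 = -3)
(-1563 - 1020/758)*((1115 + 373) + c(-56, -23)) = (-1563 - 1020/758)*((1115 + 373) - 3) = (-1563 - 1020*1/758)*(1488 - 3) = (-1563 - 510/379)*1485 = -592887/379*1485 = -880437195/379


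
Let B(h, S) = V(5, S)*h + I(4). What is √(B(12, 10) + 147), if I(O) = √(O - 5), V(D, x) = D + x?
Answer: √(327 + I) ≈ 18.083 + 0.0277*I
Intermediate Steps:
I(O) = √(-5 + O)
B(h, S) = I + h*(5 + S) (B(h, S) = (5 + S)*h + √(-5 + 4) = h*(5 + S) + √(-1) = h*(5 + S) + I = I + h*(5 + S))
√(B(12, 10) + 147) = √((I + 12*(5 + 10)) + 147) = √((I + 12*15) + 147) = √((I + 180) + 147) = √((180 + I) + 147) = √(327 + I)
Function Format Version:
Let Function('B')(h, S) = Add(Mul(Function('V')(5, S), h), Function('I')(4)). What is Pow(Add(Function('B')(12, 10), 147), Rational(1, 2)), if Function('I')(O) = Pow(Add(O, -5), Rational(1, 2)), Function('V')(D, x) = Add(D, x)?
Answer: Pow(Add(327, I), Rational(1, 2)) ≈ Add(18.083, Mul(0.0277, I))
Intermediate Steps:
Function('I')(O) = Pow(Add(-5, O), Rational(1, 2))
Function('B')(h, S) = Add(I, Mul(h, Add(5, S))) (Function('B')(h, S) = Add(Mul(Add(5, S), h), Pow(Add(-5, 4), Rational(1, 2))) = Add(Mul(h, Add(5, S)), Pow(-1, Rational(1, 2))) = Add(Mul(h, Add(5, S)), I) = Add(I, Mul(h, Add(5, S))))
Pow(Add(Function('B')(12, 10), 147), Rational(1, 2)) = Pow(Add(Add(I, Mul(12, Add(5, 10))), 147), Rational(1, 2)) = Pow(Add(Add(I, Mul(12, 15)), 147), Rational(1, 2)) = Pow(Add(Add(I, 180), 147), Rational(1, 2)) = Pow(Add(Add(180, I), 147), Rational(1, 2)) = Pow(Add(327, I), Rational(1, 2))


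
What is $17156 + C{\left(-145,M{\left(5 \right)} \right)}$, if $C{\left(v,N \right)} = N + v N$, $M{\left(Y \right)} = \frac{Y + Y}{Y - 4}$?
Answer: $15716$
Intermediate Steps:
$M{\left(Y \right)} = \frac{2 Y}{-4 + Y}$
$C{\left(v,N \right)} = N + N v$
$17156 + C{\left(-145,M{\left(5 \right)} \right)} = 17156 + 2 \cdot 5 \frac{1}{-4 + 5} \left(1 - 145\right) = 17156 + 2 \cdot 5 \cdot 1^{-1} \left(-144\right) = 17156 + 2 \cdot 5 \cdot 1 \left(-144\right) = 17156 + 10 \left(-144\right) = 17156 - 1440 = 15716$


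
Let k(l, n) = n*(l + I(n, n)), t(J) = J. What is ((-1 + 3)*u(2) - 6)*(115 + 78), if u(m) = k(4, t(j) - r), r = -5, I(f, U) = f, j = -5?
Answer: -1158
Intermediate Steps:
k(l, n) = n*(l + n)
u(m) = 0 (u(m) = (-5 - 1*(-5))*(4 + (-5 - 1*(-5))) = (-5 + 5)*(4 + (-5 + 5)) = 0*(4 + 0) = 0*4 = 0)
((-1 + 3)*u(2) - 6)*(115 + 78) = ((-1 + 3)*0 - 6)*(115 + 78) = (2*0 - 6)*193 = (0 - 6)*193 = -6*193 = -1158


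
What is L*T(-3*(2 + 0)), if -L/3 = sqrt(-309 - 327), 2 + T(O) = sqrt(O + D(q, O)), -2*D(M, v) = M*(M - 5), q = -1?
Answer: sqrt(159)*(18 + 12*I) ≈ 226.97 + 151.31*I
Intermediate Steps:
D(M, v) = -M*(-5 + M)/2 (D(M, v) = -M*(M - 5)/2 = -M*(-5 + M)/2)
T(O) = -2 + sqrt(-3 + O) (T(O) = -2 + sqrt(O + (1/2)*(-1)*(5 - 1*(-1))) = -2 + sqrt(O + (1/2)*(-1)*(5 + 1)) = -2 + sqrt(O + (1/2)*(-1)*6) = -2 + sqrt(O - 3) = -2 + sqrt(-3 + O))
L = -6*I*sqrt(159) (L = -3*sqrt(-309 - 327) = -6*I*sqrt(159) ≈ -75.657*I)
L*T(-3*(2 + 0)) = (-6*I*sqrt(159))*(-2 + sqrt(-3 - 3*(2 + 0))) = (-6*I*sqrt(159))*(-2 + sqrt(-3 - 3*2)) = (-6*I*sqrt(159))*(-2 + sqrt(-3 - 6)) = (-6*I*sqrt(159))*(-2 + sqrt(-9)) = (-6*I*sqrt(159))*(-2 + 3*I) = -6*I*sqrt(159)*(-2 + 3*I)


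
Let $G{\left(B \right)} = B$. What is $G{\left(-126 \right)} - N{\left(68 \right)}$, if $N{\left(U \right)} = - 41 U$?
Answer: $2662$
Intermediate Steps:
$G{\left(-126 \right)} - N{\left(68 \right)} = -126 - \left(-41\right) 68 = -126 - -2788 = -126 + 2788 = 2662$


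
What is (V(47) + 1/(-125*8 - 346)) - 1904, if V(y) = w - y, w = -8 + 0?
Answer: -2636815/1346 ≈ -1959.0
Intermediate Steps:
w = -8
V(y) = -8 - y
(V(47) + 1/(-125*8 - 346)) - 1904 = ((-8 - 1*47) + 1/(-125*8 - 346)) - 1904 = ((-8 - 47) + 1/(-1000 - 346)) - 1904 = (-55 + 1/(-1346)) - 1904 = (-55 - 1/1346) - 1904 = -74031/1346 - 1904 = -2636815/1346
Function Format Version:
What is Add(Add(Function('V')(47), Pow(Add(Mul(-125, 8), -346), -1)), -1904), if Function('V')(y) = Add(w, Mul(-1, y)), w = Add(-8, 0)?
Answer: Rational(-2636815, 1346) ≈ -1959.0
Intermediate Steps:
w = -8
Function('V')(y) = Add(-8, Mul(-1, y))
Add(Add(Function('V')(47), Pow(Add(Mul(-125, 8), -346), -1)), -1904) = Add(Add(Add(-8, Mul(-1, 47)), Pow(Add(Mul(-125, 8), -346), -1)), -1904) = Add(Add(Add(-8, -47), Pow(Add(-1000, -346), -1)), -1904) = Add(Add(-55, Pow(-1346, -1)), -1904) = Add(Add(-55, Rational(-1, 1346)), -1904) = Add(Rational(-74031, 1346), -1904) = Rational(-2636815, 1346)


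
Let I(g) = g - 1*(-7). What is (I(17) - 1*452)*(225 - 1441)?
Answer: 520448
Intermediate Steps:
I(g) = 7 + g (I(g) = g + 7 = 7 + g)
(I(17) - 1*452)*(225 - 1441) = ((7 + 17) - 1*452)*(225 - 1441) = (24 - 452)*(-1216) = -428*(-1216) = 520448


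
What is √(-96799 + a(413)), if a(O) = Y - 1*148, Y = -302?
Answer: I*√97249 ≈ 311.85*I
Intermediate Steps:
a(O) = -450 (a(O) = -302 - 1*148 = -302 - 148 = -450)
√(-96799 + a(413)) = √(-96799 - 450) = √(-97249) = I*√97249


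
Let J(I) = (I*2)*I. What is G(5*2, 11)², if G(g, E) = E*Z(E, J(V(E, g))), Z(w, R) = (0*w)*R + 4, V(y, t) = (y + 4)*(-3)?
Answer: 1936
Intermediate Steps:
V(y, t) = -12 - 3*y (V(y, t) = (4 + y)*(-3) = -12 - 3*y)
J(I) = 2*I² (J(I) = (2*I)*I = 2*I²)
Z(w, R) = 4 (Z(w, R) = 0*R + 4 = 0 + 4 = 4)
G(g, E) = 4*E (G(g, E) = E*4 = 4*E)
G(5*2, 11)² = (4*11)² = 44² = 1936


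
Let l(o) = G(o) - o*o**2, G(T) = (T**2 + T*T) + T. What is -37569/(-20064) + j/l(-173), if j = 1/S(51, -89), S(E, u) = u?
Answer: 2918665340103/1558734633632 ≈ 1.8725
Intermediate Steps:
G(T) = T + 2*T**2 (G(T) = (T**2 + T**2) + T = 2*T**2 + T = T + 2*T**2)
l(o) = -o**3 + o*(1 + 2*o) (l(o) = o*(1 + 2*o) - o*o**2 = o*(1 + 2*o) - o**3 = -o**3 + o*(1 + 2*o))
j = -1/89 (j = 1/(-89) = -1/89 ≈ -0.011236)
-37569/(-20064) + j/l(-173) = -37569/(-20064) - (-1/(173*(1 - 1*(-173)**2 + 2*(-173))))/89 = -37569*(-1/20064) - (-1/(173*(1 - 1*29929 - 346)))/89 = 12523/6688 - (-1/(173*(1 - 29929 - 346)))/89 = 12523/6688 - 1/(89*((-173*(-30274)))) = 12523/6688 - 1/89/5237402 = 12523/6688 - 1/89*1/5237402 = 12523/6688 - 1/466128778 = 2918665340103/1558734633632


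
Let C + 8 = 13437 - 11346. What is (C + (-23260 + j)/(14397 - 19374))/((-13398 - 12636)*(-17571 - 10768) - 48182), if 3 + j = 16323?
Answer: 10374031/3671678945088 ≈ 2.8254e-6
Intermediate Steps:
j = 16320 (j = -3 + 16323 = 16320)
C = 2083 (C = -8 + (13437 - 11346) = -8 + 2091 = 2083)
(C + (-23260 + j)/(14397 - 19374))/((-13398 - 12636)*(-17571 - 10768) - 48182) = (2083 + (-23260 + 16320)/(14397 - 19374))/((-13398 - 12636)*(-17571 - 10768) - 48182) = (2083 - 6940/(-4977))/(-26034*(-28339) - 48182) = (2083 - 6940*(-1/4977))/(737777526 - 48182) = (2083 + 6940/4977)/737729344 = (10374031/4977)*(1/737729344) = 10374031/3671678945088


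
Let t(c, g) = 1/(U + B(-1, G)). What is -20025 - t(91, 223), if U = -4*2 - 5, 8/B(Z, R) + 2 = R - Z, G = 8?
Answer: -1662068/83 ≈ -20025.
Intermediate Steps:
B(Z, R) = 8/(-2 + R - Z) (B(Z, R) = 8/(-2 + (R - Z)) = 8/(-2 + R - Z))
U = -13 (U = -8 - 5 = -13)
t(c, g) = -7/83 (t(c, g) = 1/(-13 + 8/(-2 + 8 - 1*(-1))) = 1/(-13 + 8/(-2 + 8 + 1)) = 1/(-13 + 8/7) = 1/(-83/7) = -7/83)
-20025 - t(91, 223) = -20025 - 1*(-7/83) = -20025 + 7/83 = -1662068/83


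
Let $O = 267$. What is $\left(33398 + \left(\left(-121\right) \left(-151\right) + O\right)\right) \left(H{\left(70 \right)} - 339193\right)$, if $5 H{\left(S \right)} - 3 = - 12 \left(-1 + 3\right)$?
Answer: $- \frac{88082728896}{5} \approx -1.7617 \cdot 10^{10}$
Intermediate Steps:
$H{\left(S \right)} = - \frac{21}{5}$ ($H{\left(S \right)} = \frac{3}{5} + \frac{\left(-12\right) \left(-1 + 3\right)}{5} = \frac{3}{5} + \frac{\left(-12\right) 2}{5} = \frac{3}{5} + \frac{1}{5} \left(-24\right) = \frac{3}{5} - \frac{24}{5} = - \frac{21}{5}$)
$\left(33398 + \left(\left(-121\right) \left(-151\right) + O\right)\right) \left(H{\left(70 \right)} - 339193\right) = \left(33398 + \left(\left(-121\right) \left(-151\right) + 267\right)\right) \left(- \frac{21}{5} - 339193\right) = \left(33398 + \left(18271 + 267\right)\right) \left(- \frac{1695986}{5}\right) = \left(33398 + 18538\right) \left(- \frac{1695986}{5}\right) = 51936 \left(- \frac{1695986}{5}\right) = - \frac{88082728896}{5}$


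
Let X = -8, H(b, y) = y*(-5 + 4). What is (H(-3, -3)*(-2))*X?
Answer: 48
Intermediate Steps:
H(b, y) = -y (H(b, y) = y*(-1) = -y)
(H(-3, -3)*(-2))*X = (-1*(-3)*(-2))*(-8) = (3*(-2))*(-8) = -6*(-8) = 48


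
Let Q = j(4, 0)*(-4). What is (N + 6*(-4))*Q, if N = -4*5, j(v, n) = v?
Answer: 704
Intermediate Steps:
N = -20
Q = -16 (Q = 4*(-4) = -16)
(N + 6*(-4))*Q = (-20 + 6*(-4))*(-16) = (-20 - 24)*(-16) = -44*(-16) = 704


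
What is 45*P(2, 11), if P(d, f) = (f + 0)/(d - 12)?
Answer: -99/2 ≈ -49.500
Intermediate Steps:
P(d, f) = f/(-12 + d)
45*P(2, 11) = 45*(11/(-12 + 2)) = 45*(11/(-10)) = 45*(11*(-⅒)) = 45*(-11/10) = -99/2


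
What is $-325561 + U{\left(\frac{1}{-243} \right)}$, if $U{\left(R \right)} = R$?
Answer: $- \frac{79111324}{243} \approx -3.2556 \cdot 10^{5}$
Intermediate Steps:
$-325561 + U{\left(\frac{1}{-243} \right)} = -325561 + \frac{1}{-243} = -325561 - \frac{1}{243} = - \frac{79111324}{243}$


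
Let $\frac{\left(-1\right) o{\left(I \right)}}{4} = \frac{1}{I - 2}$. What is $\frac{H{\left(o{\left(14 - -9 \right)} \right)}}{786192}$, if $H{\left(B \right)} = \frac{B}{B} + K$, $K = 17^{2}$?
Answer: $\frac{145}{393096} \approx 0.00036887$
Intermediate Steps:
$K = 289$
$o{\left(I \right)} = - \frac{4}{-2 + I}$ ($o{\left(I \right)} = - \frac{4}{I - 2} = - \frac{4}{-2 + I}$)
$H{\left(B \right)} = 290$ ($H{\left(B \right)} = \frac{B}{B} + 289 = 1 + 289 = 290$)
$\frac{H{\left(o{\left(14 - -9 \right)} \right)}}{786192} = \frac{290}{786192} = 290 \cdot \frac{1}{786192} = \frac{145}{393096}$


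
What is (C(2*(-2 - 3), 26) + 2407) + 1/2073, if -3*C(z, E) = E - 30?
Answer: 4992476/2073 ≈ 2408.3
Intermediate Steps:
C(z, E) = 10 - E/3 (C(z, E) = -(E - 30)/3 = -(-30 + E)/3 = 10 - E/3)
(C(2*(-2 - 3), 26) + 2407) + 1/2073 = ((10 - ⅓*26) + 2407) + 1/2073 = ((10 - 26/3) + 2407) + 1/2073 = (4/3 + 2407) + 1/2073 = 7225/3 + 1/2073 = 4992476/2073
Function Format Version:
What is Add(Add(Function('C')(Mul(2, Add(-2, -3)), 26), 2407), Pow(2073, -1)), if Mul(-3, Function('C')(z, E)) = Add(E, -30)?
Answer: Rational(4992476, 2073) ≈ 2408.3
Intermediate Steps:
Function('C')(z, E) = Add(10, Mul(Rational(-1, 3), E)) (Function('C')(z, E) = Mul(Rational(-1, 3), Add(E, -30)) = Mul(Rational(-1, 3), Add(-30, E)) = Add(10, Mul(Rational(-1, 3), E)))
Add(Add(Function('C')(Mul(2, Add(-2, -3)), 26), 2407), Pow(2073, -1)) = Add(Add(Add(10, Mul(Rational(-1, 3), 26)), 2407), Pow(2073, -1)) = Add(Add(Add(10, Rational(-26, 3)), 2407), Rational(1, 2073)) = Add(Add(Rational(4, 3), 2407), Rational(1, 2073)) = Add(Rational(7225, 3), Rational(1, 2073)) = Rational(4992476, 2073)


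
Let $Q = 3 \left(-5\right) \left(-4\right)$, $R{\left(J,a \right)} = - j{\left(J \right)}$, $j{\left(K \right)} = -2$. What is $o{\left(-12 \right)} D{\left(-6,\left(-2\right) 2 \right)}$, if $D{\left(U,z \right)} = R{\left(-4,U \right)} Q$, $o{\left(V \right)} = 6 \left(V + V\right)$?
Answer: $-17280$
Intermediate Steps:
$R{\left(J,a \right)} = 2$ ($R{\left(J,a \right)} = \left(-1\right) \left(-2\right) = 2$)
$Q = 60$ ($Q = \left(-15\right) \left(-4\right) = 60$)
$o{\left(V \right)} = 12 V$ ($o{\left(V \right)} = 6 \cdot 2 V = 12 V$)
$D{\left(U,z \right)} = 120$ ($D{\left(U,z \right)} = 2 \cdot 60 = 120$)
$o{\left(-12 \right)} D{\left(-6,\left(-2\right) 2 \right)} = 12 \left(-12\right) 120 = \left(-144\right) 120 = -17280$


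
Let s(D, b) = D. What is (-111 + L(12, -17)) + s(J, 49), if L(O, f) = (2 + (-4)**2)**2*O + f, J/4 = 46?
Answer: 3944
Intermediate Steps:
J = 184 (J = 4*46 = 184)
L(O, f) = f + 324*O (L(O, f) = (2 + 16)**2*O + f = 18**2*O + f = 324*O + f = f + 324*O)
(-111 + L(12, -17)) + s(J, 49) = (-111 + (-17 + 324*12)) + 184 = (-111 + (-17 + 3888)) + 184 = (-111 + 3871) + 184 = 3760 + 184 = 3944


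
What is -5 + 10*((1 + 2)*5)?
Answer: 145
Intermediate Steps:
-5 + 10*((1 + 2)*5) = -5 + 10*(3*5) = -5 + 10*15 = -5 + 150 = 145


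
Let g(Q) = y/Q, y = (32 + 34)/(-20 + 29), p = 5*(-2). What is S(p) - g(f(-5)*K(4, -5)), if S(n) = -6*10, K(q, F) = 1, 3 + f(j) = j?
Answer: -709/12 ≈ -59.083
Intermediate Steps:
f(j) = -3 + j
p = -10
S(n) = -60
y = 22/3 (y = 66/9 = 66*(⅑) = 22/3 ≈ 7.3333)
g(Q) = 22/(3*Q)
S(p) - g(f(-5)*K(4, -5)) = -60 - 22/(3*((-3 - 5)*1)) = -60 - 22/(3*((-8*1))) = -60 - 22/(3*(-8)) = -60 - 22*(-1)/(3*8) = -60 - 1*(-11/12) = -60 + 11/12 = -709/12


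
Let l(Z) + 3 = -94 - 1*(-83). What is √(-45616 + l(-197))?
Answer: 39*I*√30 ≈ 213.61*I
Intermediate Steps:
l(Z) = -14 (l(Z) = -3 + (-94 - 1*(-83)) = -3 + (-94 + 83) = -3 - 11 = -14)
√(-45616 + l(-197)) = √(-45616 - 14) = √(-45630) = 39*I*√30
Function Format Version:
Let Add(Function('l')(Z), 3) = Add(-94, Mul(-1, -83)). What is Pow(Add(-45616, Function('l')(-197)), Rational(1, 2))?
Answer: Mul(39, I, Pow(30, Rational(1, 2))) ≈ Mul(213.61, I)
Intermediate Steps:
Function('l')(Z) = -14 (Function('l')(Z) = Add(-3, Add(-94, Mul(-1, -83))) = Add(-3, Add(-94, 83)) = Add(-3, -11) = -14)
Pow(Add(-45616, Function('l')(-197)), Rational(1, 2)) = Pow(Add(-45616, -14), Rational(1, 2)) = Pow(-45630, Rational(1, 2)) = Mul(39, I, Pow(30, Rational(1, 2)))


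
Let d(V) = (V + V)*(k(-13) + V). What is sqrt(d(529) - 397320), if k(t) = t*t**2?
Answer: 4*I*sqrt(135129) ≈ 1470.4*I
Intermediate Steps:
k(t) = t**3
d(V) = 2*V*(-2197 + V) (d(V) = (V + V)*((-13)**3 + V) = (2*V)*(-2197 + V) = 2*V*(-2197 + V))
sqrt(d(529) - 397320) = sqrt(2*529*(-2197 + 529) - 397320) = sqrt(2*529*(-1668) - 397320) = sqrt(-1764744 - 397320) = sqrt(-2162064) = 4*I*sqrt(135129)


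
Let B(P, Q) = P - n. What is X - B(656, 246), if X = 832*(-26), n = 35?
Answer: -22253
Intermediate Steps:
B(P, Q) = -35 + P (B(P, Q) = P - 1*35 = P - 35 = -35 + P)
X = -21632
X - B(656, 246) = -21632 - (-35 + 656) = -21632 - 1*621 = -21632 - 621 = -22253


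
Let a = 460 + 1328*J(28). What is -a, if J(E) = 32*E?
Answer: -1190348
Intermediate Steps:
a = 1190348 (a = 460 + 1328*(32*28) = 460 + 1328*896 = 460 + 1189888 = 1190348)
-a = -1*1190348 = -1190348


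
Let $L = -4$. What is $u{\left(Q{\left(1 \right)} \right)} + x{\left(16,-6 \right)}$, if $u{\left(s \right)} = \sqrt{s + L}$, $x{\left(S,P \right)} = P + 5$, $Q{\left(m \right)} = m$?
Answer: $-1 + i \sqrt{3} \approx -1.0 + 1.732 i$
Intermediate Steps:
$x{\left(S,P \right)} = 5 + P$
$u{\left(s \right)} = \sqrt{-4 + s}$ ($u{\left(s \right)} = \sqrt{s - 4} = \sqrt{-4 + s}$)
$u{\left(Q{\left(1 \right)} \right)} + x{\left(16,-6 \right)} = \sqrt{-4 + 1} + \left(5 - 6\right) = \sqrt{-3} - 1 = i \sqrt{3} - 1 = -1 + i \sqrt{3}$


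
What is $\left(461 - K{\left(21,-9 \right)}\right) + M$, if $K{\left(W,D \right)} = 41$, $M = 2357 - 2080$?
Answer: $697$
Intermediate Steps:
$M = 277$
$\left(461 - K{\left(21,-9 \right)}\right) + M = \left(461 - 41\right) + 277 = 420 + 277 = 697$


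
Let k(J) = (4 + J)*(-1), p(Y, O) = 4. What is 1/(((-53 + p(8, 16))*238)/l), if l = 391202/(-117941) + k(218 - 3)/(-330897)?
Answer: 43140579705/151708326574658 ≈ 0.00028437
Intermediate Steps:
k(J) = -4 - J
l = -43140579705/13008774359 (l = 391202/(-117941) + (-4 - (218 - 3))/(-330897) = 391202*(-1/117941) + (-4 - 1*215)*(-1/330897) = -391202/117941 + (-4 - 215)*(-1/330897) = -391202/117941 - 219*(-1/330897) = -391202/117941 + 73/110299 = -43140579705/13008774359 ≈ -3.3163)
1/(((-53 + p(8, 16))*238)/l) = 1/(((-53 + 4)*238)/(-43140579705/13008774359)) = 1/(-49*238*(-13008774359/43140579705)) = 1/(-11662*(-13008774359/43140579705)) = 1/(151708326574658/43140579705) = 43140579705/151708326574658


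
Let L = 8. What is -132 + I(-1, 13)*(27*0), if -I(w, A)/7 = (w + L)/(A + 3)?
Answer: -132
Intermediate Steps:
I(w, A) = -7*(8 + w)/(3 + A) (I(w, A) = -7*(w + 8)/(A + 3) = -7*(8 + w)/(3 + A))
-132 + I(-1, 13)*(27*0) = -132 + (7*(-8 - 1*(-1))/(3 + 13))*(27*0) = -132 + (7*(-8 + 1)/16)*0 = -132 + (7*(1/16)*(-7))*0 = -132 - 49/16*0 = -132 + 0 = -132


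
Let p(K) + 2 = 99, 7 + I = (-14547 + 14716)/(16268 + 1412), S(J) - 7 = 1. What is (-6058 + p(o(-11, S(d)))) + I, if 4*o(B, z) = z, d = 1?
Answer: -8116467/1360 ≈ -5968.0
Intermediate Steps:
S(J) = 8 (S(J) = 7 + 1 = 8)
o(B, z) = z/4
I = -9507/1360 (I = -7 + (-14547 + 14716)/(16268 + 1412) = -7 + 169/17680 = -7 + 169*(1/17680) = -7 + 13/1360 = -9507/1360 ≈ -6.9904)
p(K) = 97 (p(K) = -2 + 99 = 97)
(-6058 + p(o(-11, S(d)))) + I = (-6058 + 97) - 9507/1360 = -5961 - 9507/1360 = -8116467/1360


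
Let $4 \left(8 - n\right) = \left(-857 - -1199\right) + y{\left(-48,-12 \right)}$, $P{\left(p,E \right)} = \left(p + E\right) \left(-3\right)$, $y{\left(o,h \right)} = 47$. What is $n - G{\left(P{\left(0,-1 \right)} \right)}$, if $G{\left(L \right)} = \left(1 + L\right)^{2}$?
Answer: $- \frac{421}{4} \approx -105.25$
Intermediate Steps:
$P{\left(p,E \right)} = - 3 E - 3 p$ ($P{\left(p,E \right)} = \left(E + p\right) \left(-3\right) = - 3 E - 3 p$)
$n = - \frac{357}{4}$ ($n = 8 - \frac{\left(-857 - -1199\right) + 47}{4} = 8 - \frac{\left(-857 + 1199\right) + 47}{4} = 8 - \frac{342 + 47}{4} = 8 - \frac{389}{4} = - \frac{357}{4} \approx -89.25$)
$n - G{\left(P{\left(0,-1 \right)} \right)} = - \frac{357}{4} - \left(1 - -3\right)^{2} = - \frac{357}{4} - \left(1 + \left(3 + 0\right)\right)^{2} = - \frac{357}{4} - \left(1 + 3\right)^{2} = - \frac{357}{4} - 4^{2} = - \frac{357}{4} - 16 = - \frac{421}{4}$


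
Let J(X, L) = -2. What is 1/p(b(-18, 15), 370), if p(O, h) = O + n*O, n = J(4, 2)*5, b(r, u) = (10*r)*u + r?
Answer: 1/24462 ≈ 4.0880e-5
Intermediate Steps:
b(r, u) = r + 10*r*u (b(r, u) = 10*r*u + r = r + 10*r*u)
n = -10 (n = -2*5 = -10)
p(O, h) = -9*O (p(O, h) = O - 10*O = -9*O)
1/p(b(-18, 15), 370) = 1/(-(-162)*(1 + 10*15)) = 1/(-(-162)*(1 + 150)) = 1/(-(-162)*151) = 1/(-9*(-2718)) = 1/24462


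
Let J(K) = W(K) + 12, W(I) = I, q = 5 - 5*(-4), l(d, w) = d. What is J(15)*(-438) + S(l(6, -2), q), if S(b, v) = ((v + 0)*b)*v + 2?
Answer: -8074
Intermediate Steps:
q = 25 (q = 5 + 20 = 25)
S(b, v) = 2 + b*v² (S(b, v) = (v*b)*v + 2 = (b*v)*v + 2 = b*v² + 2 = 2 + b*v²)
J(K) = 12 + K (J(K) = K + 12 = 12 + K)
J(15)*(-438) + S(l(6, -2), q) = (12 + 15)*(-438) + (2 + 6*25²) = 27*(-438) + (2 + 6*625) = -11826 + (2 + 3750) = -11826 + 3752 = -8074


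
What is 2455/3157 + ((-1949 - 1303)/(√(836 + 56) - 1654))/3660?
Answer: 1024591457669/1316660503620 + 271*√223/417060660 ≈ 0.77818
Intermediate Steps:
2455/3157 + ((-1949 - 1303)/(√(836 + 56) - 1654))/3660 = 2455*(1/3157) - 3252/(√892 - 1654)*(1/3660) = 2455/3157 - 3252/(2*√223 - 1654)*(1/3660) = 2455/3157 - 3252/(-1654 + 2*√223)*(1/3660) = 2455/3157 - 271/(305*(-1654 + 2*√223))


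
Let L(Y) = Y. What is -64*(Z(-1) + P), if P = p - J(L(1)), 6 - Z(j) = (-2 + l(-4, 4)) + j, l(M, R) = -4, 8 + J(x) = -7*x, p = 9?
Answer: -2368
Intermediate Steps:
J(x) = -8 - 7*x
Z(j) = 12 - j (Z(j) = 6 - ((-2 - 4) + j) = 6 - (-6 + j) = 6 + (6 - j) = 12 - j)
P = 24 (P = 9 - (-8 - 7*1) = 9 - (-8 - 7) = 9 - 1*(-15) = 9 + 15 = 24)
-64*(Z(-1) + P) = -64*((12 - 1*(-1)) + 24) = -64*((12 + 1) + 24) = -64*(13 + 24) = -64*37 = -2368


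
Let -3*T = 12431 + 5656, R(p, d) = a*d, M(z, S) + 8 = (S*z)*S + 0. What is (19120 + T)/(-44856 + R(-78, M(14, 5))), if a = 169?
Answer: 13091/12942 ≈ 1.0115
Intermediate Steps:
M(z, S) = -8 + z*S**2 (M(z, S) = -8 + ((S*z)*S + 0) = -8 + (z*S**2 + 0) = -8 + z*S**2)
R(p, d) = 169*d
T = -6029 (T = -(12431 + 5656)/3 = -1/3*18087 = -6029)
(19120 + T)/(-44856 + R(-78, M(14, 5))) = (19120 - 6029)/(-44856 + 169*(-8 + 14*5**2)) = 13091/(-44856 + 169*(-8 + 14*25)) = 13091/(-44856 + 169*(-8 + 350)) = 13091/(-44856 + 169*342) = 13091/(-44856 + 57798) = 13091/12942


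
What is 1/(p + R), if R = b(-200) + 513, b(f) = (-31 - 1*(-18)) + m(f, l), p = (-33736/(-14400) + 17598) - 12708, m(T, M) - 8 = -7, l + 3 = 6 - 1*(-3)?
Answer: 1800/9708017 ≈ 0.00018541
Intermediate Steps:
l = 6 (l = -3 + (6 - 1*(-3)) = -3 + (6 + 3) = -3 + 9 = 6)
m(T, M) = 1 (m(T, M) = 8 - 7 = 1)
p = 8806217/1800 (p = (-33736*(-1/14400) + 17598) - 12708 = (4217/1800 + 17598) - 12708 = 31680617/1800 - 12708 = 8806217/1800 ≈ 4892.3)
b(f) = -12 (b(f) = (-31 - 1*(-18)) + 1 = (-31 + 18) + 1 = -13 + 1 = -12)
R = 501 (R = -12 + 513 = 501)
1/(p + R) = 1/(8806217/1800 + 501) = 1/(9708017/1800) = 1800/9708017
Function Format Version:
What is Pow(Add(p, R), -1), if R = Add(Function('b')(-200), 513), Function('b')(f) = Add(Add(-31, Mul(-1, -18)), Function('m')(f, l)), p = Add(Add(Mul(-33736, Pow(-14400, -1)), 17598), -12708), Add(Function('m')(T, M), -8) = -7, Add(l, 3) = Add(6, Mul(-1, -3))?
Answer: Rational(1800, 9708017) ≈ 0.00018541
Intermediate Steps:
l = 6 (l = Add(-3, Add(6, Mul(-1, -3))) = Add(-3, Add(6, 3)) = Add(-3, 9) = 6)
Function('m')(T, M) = 1 (Function('m')(T, M) = Add(8, -7) = 1)
p = Rational(8806217, 1800) (p = Add(Add(Mul(-33736, Rational(-1, 14400)), 17598), -12708) = Add(Add(Rational(4217, 1800), 17598), -12708) = Add(Rational(31680617, 1800), -12708) = Rational(8806217, 1800) ≈ 4892.3)
Function('b')(f) = -12 (Function('b')(f) = Add(Add(-31, Mul(-1, -18)), 1) = Add(Add(-31, 18), 1) = Add(-13, 1) = -12)
R = 501 (R = Add(-12, 513) = 501)
Pow(Add(p, R), -1) = Pow(Add(Rational(8806217, 1800), 501), -1) = Pow(Rational(9708017, 1800), -1) = Rational(1800, 9708017)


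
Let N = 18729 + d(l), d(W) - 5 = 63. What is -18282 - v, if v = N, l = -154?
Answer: -37079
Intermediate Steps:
d(W) = 68 (d(W) = 5 + 63 = 68)
N = 18797 (N = 18729 + 68 = 18797)
v = 18797
-18282 - v = -18282 - 1*18797 = -18282 - 18797 = -37079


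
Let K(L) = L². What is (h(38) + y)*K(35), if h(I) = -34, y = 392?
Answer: 438550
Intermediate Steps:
(h(38) + y)*K(35) = (-34 + 392)*35² = 358*1225 = 438550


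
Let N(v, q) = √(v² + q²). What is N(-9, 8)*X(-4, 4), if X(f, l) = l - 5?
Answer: -√145 ≈ -12.042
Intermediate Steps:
X(f, l) = -5 + l
N(v, q) = √(q² + v²)
N(-9, 8)*X(-4, 4) = √(8² + (-9)²)*(-5 + 4) = √(64 + 81)*(-1) = √145*(-1) = -√145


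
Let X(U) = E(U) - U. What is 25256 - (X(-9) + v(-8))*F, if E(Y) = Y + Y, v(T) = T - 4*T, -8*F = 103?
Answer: 203593/8 ≈ 25449.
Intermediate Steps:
F = -103/8 (F = -⅛*103 = -103/8 ≈ -12.875)
v(T) = -3*T
E(Y) = 2*Y
X(U) = U (X(U) = 2*U - U = U)
25256 - (X(-9) + v(-8))*F = 25256 - (-9 - 3*(-8))*(-103)/8 = 25256 - (-9 + 24)*(-103)/8 = 25256 - 15*(-103)/8 = 25256 - 1*(-1545/8) = 25256 + 1545/8 = 203593/8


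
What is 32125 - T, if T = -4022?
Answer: 36147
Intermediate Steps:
32125 - T = 32125 - 1*(-4022) = 32125 + 4022 = 36147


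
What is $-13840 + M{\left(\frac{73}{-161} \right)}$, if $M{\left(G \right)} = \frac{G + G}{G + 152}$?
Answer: $- \frac{337682306}{24399} \approx -13840.0$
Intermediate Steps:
$M{\left(G \right)} = \frac{2 G}{152 + G}$
$-13840 + M{\left(\frac{73}{-161} \right)} = -13840 + \frac{2 \frac{73}{-161}}{152 + \frac{73}{-161}} = -13840 + \frac{2 \cdot 73 \left(- \frac{1}{161}\right)}{152 + 73 \left(- \frac{1}{161}\right)} = -13840 + 2 \left(- \frac{73}{161}\right) \frac{1}{152 - \frac{73}{161}} = -13840 + 2 \left(- \frac{73}{161}\right) \frac{1}{\frac{24399}{161}} = -13840 + 2 \left(- \frac{73}{161}\right) \frac{161}{24399} = -13840 - \frac{146}{24399} = - \frac{337682306}{24399}$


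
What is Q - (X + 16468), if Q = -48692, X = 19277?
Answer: -84437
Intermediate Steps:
Q - (X + 16468) = -48692 - (19277 + 16468) = -48692 - 1*35745 = -48692 - 35745 = -84437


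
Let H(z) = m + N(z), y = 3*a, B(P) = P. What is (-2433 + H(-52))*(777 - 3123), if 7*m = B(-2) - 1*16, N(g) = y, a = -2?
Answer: 40095486/7 ≈ 5.7279e+6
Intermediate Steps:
y = -6 (y = 3*(-2) = -6)
N(g) = -6
m = -18/7 (m = (-2 - 1*16)/7 = (-2 - 16)/7 = (⅐)*(-18) = -18/7 ≈ -2.5714)
H(z) = -60/7 (H(z) = -18/7 - 6 = -60/7)
(-2433 + H(-52))*(777 - 3123) = (-2433 - 60/7)*(777 - 3123) = -17091/7*(-2346) = 40095486/7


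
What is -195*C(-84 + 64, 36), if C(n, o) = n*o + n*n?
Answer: 62400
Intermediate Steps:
C(n, o) = n**2 + n*o (C(n, o) = n*o + n**2 = n**2 + n*o)
-195*C(-84 + 64, 36) = -195*(-84 + 64)*((-84 + 64) + 36) = -(-3900)*(-20 + 36) = -(-3900)*16 = -195*(-320) = 62400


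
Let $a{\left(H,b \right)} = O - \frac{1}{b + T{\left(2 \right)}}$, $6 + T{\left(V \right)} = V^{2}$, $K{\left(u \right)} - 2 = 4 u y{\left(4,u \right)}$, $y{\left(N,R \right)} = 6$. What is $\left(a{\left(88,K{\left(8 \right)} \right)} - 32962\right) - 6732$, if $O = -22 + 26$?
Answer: $- \frac{7620481}{192} \approx -39690.0$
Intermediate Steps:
$K{\left(u \right)} = 2 + 24 u$ ($K{\left(u \right)} = 2 + 4 u 6 = 2 + 24 u$)
$T{\left(V \right)} = -6 + V^{2}$
$O = 4$
$a{\left(H,b \right)} = 4 - \frac{1}{-2 + b}$ ($a{\left(H,b \right)} = 4 - \frac{1}{b - \left(6 - 2^{2}\right)} = 4 - \frac{1}{b + \left(-6 + 4\right)} = 4 - \frac{1}{b - 2} = 4 - \frac{1}{-2 + b}$)
$\left(a{\left(88,K{\left(8 \right)} \right)} - 32962\right) - 6732 = \left(\frac{-9 + 4 \left(2 + 24 \cdot 8\right)}{-2 + \left(2 + 24 \cdot 8\right)} - 32962\right) - 6732 = \left(\frac{-9 + 4 \left(2 + 192\right)}{-2 + \left(2 + 192\right)} - 32962\right) - 6732 = \left(\frac{-9 + 4 \cdot 194}{-2 + 194} - 32962\right) - 6732 = \left(\frac{-9 + 776}{192} - 32962\right) - 6732 = \left(\frac{1}{192} \cdot 767 - 32962\right) - 6732 = \left(\frac{767}{192} - 32962\right) - 6732 = - \frac{6327937}{192} - 6732 = - \frac{7620481}{192}$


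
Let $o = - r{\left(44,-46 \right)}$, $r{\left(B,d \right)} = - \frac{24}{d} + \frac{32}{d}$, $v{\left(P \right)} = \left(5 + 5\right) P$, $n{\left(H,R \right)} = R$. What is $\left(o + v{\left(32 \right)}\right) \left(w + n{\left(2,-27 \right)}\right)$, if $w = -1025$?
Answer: $- \frac{7746928}{23} \approx -3.3682 \cdot 10^{5}$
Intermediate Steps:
$v{\left(P \right)} = 10 P$
$r{\left(B,d \right)} = \frac{8}{d}$
$o = \frac{4}{23}$ ($o = - \frac{8}{-46} = - \frac{8 \left(-1\right)}{46} = \left(-1\right) \left(- \frac{4}{23}\right) = \frac{4}{23} \approx 0.17391$)
$\left(o + v{\left(32 \right)}\right) \left(w + n{\left(2,-27 \right)}\right) = \left(\frac{4}{23} + 10 \cdot 32\right) \left(-1025 - 27\right) = \left(\frac{4}{23} + 320\right) \left(-1052\right) = \frac{7364}{23} \left(-1052\right) = - \frac{7746928}{23}$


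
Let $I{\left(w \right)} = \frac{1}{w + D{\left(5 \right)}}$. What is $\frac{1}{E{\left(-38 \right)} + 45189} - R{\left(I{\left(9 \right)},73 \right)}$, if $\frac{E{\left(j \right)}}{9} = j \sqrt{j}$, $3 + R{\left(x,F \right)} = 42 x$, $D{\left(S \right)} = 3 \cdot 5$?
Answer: $\frac{1136959169}{909551268} + \frac{38 i \sqrt{38}}{227387817} \approx 1.25 + 1.0302 \cdot 10^{-6} i$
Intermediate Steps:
$D{\left(S \right)} = 15$
$I{\left(w \right)} = \frac{1}{15 + w}$ ($I{\left(w \right)} = \frac{1}{w + 15} = \frac{1}{15 + w}$)
$R{\left(x,F \right)} = -3 + 42 x$
$E{\left(j \right)} = 9 j^{\frac{3}{2}}$ ($E{\left(j \right)} = 9 j \sqrt{j} = 9 j^{\frac{3}{2}}$)
$\frac{1}{E{\left(-38 \right)} + 45189} - R{\left(I{\left(9 \right)},73 \right)} = \frac{1}{9 \left(-38\right)^{\frac{3}{2}} + 45189} - \left(-3 + \frac{42}{15 + 9}\right) = \frac{1}{9 \left(- 38 i \sqrt{38}\right) + 45189} - \left(-3 + \frac{42}{24}\right) = \frac{1}{- 342 i \sqrt{38} + 45189} - \left(-3 + 42 \cdot \frac{1}{24}\right) = \frac{1}{45189 - 342 i \sqrt{38}} - \left(-3 + \frac{7}{4}\right) = \frac{1}{45189 - 342 i \sqrt{38}} - - \frac{5}{4} = \frac{1}{45189 - 342 i \sqrt{38}} + \frac{5}{4} = \frac{5}{4} + \frac{1}{45189 - 342 i \sqrt{38}}$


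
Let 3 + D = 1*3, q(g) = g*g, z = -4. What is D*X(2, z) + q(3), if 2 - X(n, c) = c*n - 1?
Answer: 9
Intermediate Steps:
X(n, c) = 3 - c*n (X(n, c) = 2 - (c*n - 1) = 2 - (-1 + c*n) = 2 + (1 - c*n) = 3 - c*n)
q(g) = g²
D = 0 (D = -3 + 1*3 = -3 + 3 = 0)
D*X(2, z) + q(3) = 0*(3 - 1*(-4)*2) + 3² = 0*(3 + 8) + 9 = 0*11 + 9 = 0 + 9 = 9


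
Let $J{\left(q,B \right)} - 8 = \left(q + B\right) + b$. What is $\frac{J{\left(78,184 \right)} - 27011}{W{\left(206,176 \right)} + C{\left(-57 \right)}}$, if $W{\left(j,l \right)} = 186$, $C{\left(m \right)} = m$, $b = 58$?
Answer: $- \frac{26683}{129} \approx -206.84$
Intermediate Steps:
$J{\left(q,B \right)} = 66 + B + q$ ($J{\left(q,B \right)} = 8 + \left(\left(q + B\right) + 58\right) = 8 + \left(\left(B + q\right) + 58\right) = 8 + \left(58 + B + q\right) = 66 + B + q$)
$\frac{J{\left(78,184 \right)} - 27011}{W{\left(206,176 \right)} + C{\left(-57 \right)}} = \frac{\left(66 + 184 + 78\right) - 27011}{186 - 57} = \frac{328 - 27011}{129} = \left(-26683\right) \frac{1}{129} = - \frac{26683}{129}$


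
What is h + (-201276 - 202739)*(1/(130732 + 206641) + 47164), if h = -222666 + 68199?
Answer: -6428682300789786/337373 ≈ -1.9055e+10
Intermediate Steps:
h = -154467
h + (-201276 - 202739)*(1/(130732 + 206641) + 47164) = -154467 + (-201276 - 202739)*(1/(130732 + 206641) + 47164) = -154467 - 404015*(1/337373 + 47164) = -154467 - 404015*15911860173/337373 = -154467 - 6428630187794595/337373 = -6428682300789786/337373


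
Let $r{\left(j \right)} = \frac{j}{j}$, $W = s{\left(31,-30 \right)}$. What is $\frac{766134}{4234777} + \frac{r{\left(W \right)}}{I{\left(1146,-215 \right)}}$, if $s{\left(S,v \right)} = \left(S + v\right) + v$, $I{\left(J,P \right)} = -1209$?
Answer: $\frac{922021229}{5119845393} \approx 0.18009$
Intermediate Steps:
$s{\left(S,v \right)} = S + 2 v$
$W = -29$ ($W = 31 + 2 \left(-30\right) = 31 - 60 = -29$)
$r{\left(j \right)} = 1$
$\frac{766134}{4234777} + \frac{r{\left(W \right)}}{I{\left(1146,-215 \right)}} = \frac{766134}{4234777} + 1 \frac{1}{-1209} = 766134 \cdot \frac{1}{4234777} + 1 \left(- \frac{1}{1209}\right) = \frac{766134}{4234777} - \frac{1}{1209} = \frac{922021229}{5119845393}$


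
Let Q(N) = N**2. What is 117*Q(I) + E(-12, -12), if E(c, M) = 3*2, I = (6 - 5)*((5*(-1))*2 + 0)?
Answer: 11706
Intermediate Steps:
I = -10 (I = 1*(-5*2 + 0) = 1*(-10 + 0) = 1*(-10) = -10)
E(c, M) = 6
117*Q(I) + E(-12, -12) = 117*(-10)**2 + 6 = 117*100 + 6 = 11700 + 6 = 11706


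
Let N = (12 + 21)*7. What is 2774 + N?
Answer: 3005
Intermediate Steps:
N = 231 (N = 33*7 = 231)
2774 + N = 2774 + 231 = 3005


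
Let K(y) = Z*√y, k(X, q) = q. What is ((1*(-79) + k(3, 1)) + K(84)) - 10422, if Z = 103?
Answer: -10500 + 206*√21 ≈ -9556.0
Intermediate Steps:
K(y) = 103*√y
((1*(-79) + k(3, 1)) + K(84)) - 10422 = ((1*(-79) + 1) + 103*√84) - 10422 = ((-79 + 1) + 103*(2*√21)) - 10422 = (-78 + 206*√21) - 10422 = -10500 + 206*√21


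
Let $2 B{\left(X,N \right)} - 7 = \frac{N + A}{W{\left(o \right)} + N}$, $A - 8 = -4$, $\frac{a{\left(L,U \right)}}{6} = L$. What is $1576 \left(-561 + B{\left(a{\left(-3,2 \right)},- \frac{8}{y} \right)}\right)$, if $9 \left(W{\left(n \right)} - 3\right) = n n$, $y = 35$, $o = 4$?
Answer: $- \frac{1258126316}{1433} \approx -8.7797 \cdot 10^{5}$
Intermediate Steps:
$a{\left(L,U \right)} = 6 L$
$A = 4$ ($A = 8 - 4 = 4$)
$W{\left(n \right)} = 3 + \frac{n^{2}}{9}$ ($W{\left(n \right)} = 3 + \frac{n n}{9} = 3 + \frac{n^{2}}{9}$)
$B{\left(X,N \right)} = \frac{7}{2} + \frac{4 + N}{2 \left(\frac{43}{9} + N\right)}$ ($B{\left(X,N \right)} = \frac{7}{2} + \frac{\left(N + 4\right) \frac{1}{\left(3 + \frac{4^{2}}{9}\right) + N}}{2} = \frac{7}{2} + \frac{\left(4 + N\right) \frac{1}{\left(3 + \frac{1}{9} \cdot 16\right) + N}}{2} = \frac{7}{2} + \frac{\left(4 + N\right) \frac{1}{\left(3 + \frac{16}{9}\right) + N}}{2} = \frac{7}{2} + \frac{\left(4 + N\right) \frac{1}{\frac{43}{9} + N}}{2} = \frac{7}{2} + \frac{\frac{1}{\frac{43}{9} + N} \left(4 + N\right)}{2} = \frac{7}{2} + \frac{4 + N}{2 \left(\frac{43}{9} + N\right)}$)
$1576 \left(-561 + B{\left(a{\left(-3,2 \right)},- \frac{8}{y} \right)}\right) = 1576 \left(-561 + \frac{337 + 72 \left(- \frac{8}{35}\right)}{2 \left(43 + 9 \left(- \frac{8}{35}\right)\right)}\right) = 1576 \left(-561 + \frac{337 - \frac{576}{35}}{2 \left(43 - \frac{72}{35}\right)}\right) = 1576 \left(-561 + \frac{1}{2} \frac{1}{\frac{1433}{35}} \cdot \frac{11219}{35}\right) = 1576 \left(-561 + \frac{1}{2} \cdot \frac{35}{1433} \cdot \frac{11219}{35}\right) = 1576 \left(-561 + \frac{11219}{2866}\right) = 1576 \left(- \frac{1596607}{2866}\right) = - \frac{1258126316}{1433}$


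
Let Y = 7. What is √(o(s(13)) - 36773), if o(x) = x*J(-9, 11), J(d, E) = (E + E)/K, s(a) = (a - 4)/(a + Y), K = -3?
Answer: I*√3677630/10 ≈ 191.77*I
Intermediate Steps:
s(a) = (-4 + a)/(7 + a) (s(a) = (a - 4)/(a + 7) = (-4 + a)/(7 + a))
J(d, E) = -2*E/3 (J(d, E) = (E + E)/(-3) = (2*E)*(-⅓) = -2*E/3)
o(x) = -22*x/3 (o(x) = x*(-⅔*11) = x*(-22/3) = -22*x/3)
√(o(s(13)) - 36773) = √(-22*(-4 + 13)/(3*(7 + 13)) - 36773) = √(-22*9/(3*20) - 36773) = √(-11*9/30 - 36773) = √(-22/3*9/20 - 36773) = √(-33/10 - 36773) = √(-367763/10) = I*√3677630/10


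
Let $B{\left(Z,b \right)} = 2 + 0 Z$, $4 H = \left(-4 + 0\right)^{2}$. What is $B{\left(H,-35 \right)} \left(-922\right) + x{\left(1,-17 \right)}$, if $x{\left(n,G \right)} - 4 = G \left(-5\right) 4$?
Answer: $-1500$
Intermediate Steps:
$x{\left(n,G \right)} = 4 - 20 G$ ($x{\left(n,G \right)} = 4 + G \left(-5\right) 4 = 4 + - 5 G 4 = 4 - 20 G$)
$H = 4$ ($H = \frac{\left(-4 + 0\right)^{2}}{4} = \frac{\left(-4\right)^{2}}{4} = \frac{1}{4} \cdot 16 = 4$)
$B{\left(Z,b \right)} = 2$ ($B{\left(Z,b \right)} = 2 + 0 = 2$)
$B{\left(H,-35 \right)} \left(-922\right) + x{\left(1,-17 \right)} = 2 \left(-922\right) + \left(4 - -340\right) = -1844 + \left(4 + 340\right) = -1844 + 344 = -1500$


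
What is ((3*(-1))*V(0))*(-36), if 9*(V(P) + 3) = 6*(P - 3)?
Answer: -540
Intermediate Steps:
V(P) = -5 + 2*P/3 (V(P) = -3 + (6*(P - 3))/9 = -3 + (6*(-3 + P))/9 = -3 + (-18 + 6*P)/9 = -3 + (-2 + 2*P/3) = -5 + 2*P/3)
((3*(-1))*V(0))*(-36) = ((3*(-1))*(-5 + (⅔)*0))*(-36) = -3*(-5 + 0)*(-36) = -3*(-5)*(-36) = 15*(-36) = -540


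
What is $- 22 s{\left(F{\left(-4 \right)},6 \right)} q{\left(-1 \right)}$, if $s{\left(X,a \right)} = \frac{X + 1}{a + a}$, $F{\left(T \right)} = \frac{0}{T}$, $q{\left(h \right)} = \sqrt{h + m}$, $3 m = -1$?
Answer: $- \frac{11 i \sqrt{3}}{9} \approx - 2.117 i$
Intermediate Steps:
$m = - \frac{1}{3}$ ($m = \frac{1}{3} \left(-1\right) = - \frac{1}{3} \approx -0.33333$)
$q{\left(h \right)} = \sqrt{- \frac{1}{3} + h}$ ($q{\left(h \right)} = \sqrt{h - \frac{1}{3}} = \sqrt{- \frac{1}{3} + h}$)
$F{\left(T \right)} = 0$
$s{\left(X,a \right)} = \frac{1 + X}{2 a}$
$- 22 s{\left(F{\left(-4 \right)},6 \right)} q{\left(-1 \right)} = - 22 \frac{1 + 0}{2 \cdot 6} \frac{\sqrt{-3 + 9 \left(-1\right)}}{3} = - 22 \cdot \frac{1}{2} \cdot \frac{1}{6} \cdot 1 \frac{\sqrt{-3 - 9}}{3} = \left(-22\right) \frac{1}{12} \frac{\sqrt{-12}}{3} = - \frac{11 \frac{2 i \sqrt{3}}{3}}{6} = - \frac{11 i \sqrt{3}}{9}$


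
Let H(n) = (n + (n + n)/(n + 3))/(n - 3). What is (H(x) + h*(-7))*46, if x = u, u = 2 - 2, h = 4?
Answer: -1288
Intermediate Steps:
u = 0
x = 0
H(n) = (n + 2*n/(3 + n))/(-3 + n) (H(n) = (n + (2*n)/(3 + n))/(-3 + n) = (n + 2*n/(3 + n))/(-3 + n))
(H(x) + h*(-7))*46 = (0*(5 + 0)/(-9 + 0²) + 4*(-7))*46 = (0*5/(-9 + 0) - 28)*46 = (0*5/(-9) - 28)*46 = (0*(-⅑)*5 - 28)*46 = (0 - 28)*46 = -28*46 = -1288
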